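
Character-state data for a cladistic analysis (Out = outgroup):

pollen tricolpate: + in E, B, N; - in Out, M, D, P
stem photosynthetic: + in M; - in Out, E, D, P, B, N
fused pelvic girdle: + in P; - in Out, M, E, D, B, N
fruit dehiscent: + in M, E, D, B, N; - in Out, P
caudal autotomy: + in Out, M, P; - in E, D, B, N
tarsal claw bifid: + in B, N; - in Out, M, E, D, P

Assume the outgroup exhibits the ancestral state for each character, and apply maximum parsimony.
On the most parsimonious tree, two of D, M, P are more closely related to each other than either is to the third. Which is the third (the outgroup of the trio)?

Character polarity is set by the outgroup: the derived state is whichever differs from the outgroup's state, so for caudal autotomy the derived state is '-', and for the remaining characters it is '+'.
pollen tricolpate: derived state '+' in B, E, and N only — synapomorphy for {B, E, N}.
stem photosynthetic (derived state '+') is unique to M (autapomorphy; uninformative for grouping).
fused pelvic girdle: derived state '+' in P only — an autapomorphy, so it tells us nothing about relationships among taxa.
Only B, D, E, M, and N show the derived state '+' for fruit dehiscent, supporting them as a clade.
Only B, D, E, and N show the derived state '-' for caudal autotomy, supporting them as a clade.
tarsal claw bifid: derived state '+' in B and N only — synapomorphy for {B, N}.
Most parsimonious ingroup topology: ((M,((E,(B,N)),D)),P).
D and M share a more recent common ancestor with each other than either does with P, so P is the least closely related of the three.

P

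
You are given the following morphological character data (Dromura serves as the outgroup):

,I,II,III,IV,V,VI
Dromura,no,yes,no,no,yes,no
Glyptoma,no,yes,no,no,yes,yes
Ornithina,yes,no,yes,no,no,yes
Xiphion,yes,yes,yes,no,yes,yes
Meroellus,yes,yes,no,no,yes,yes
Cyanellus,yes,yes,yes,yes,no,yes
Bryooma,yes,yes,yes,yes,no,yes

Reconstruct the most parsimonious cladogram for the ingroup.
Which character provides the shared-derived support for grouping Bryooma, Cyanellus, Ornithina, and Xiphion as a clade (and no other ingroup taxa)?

Character polarity is set by the outgroup: the derived state is whichever differs from the outgroup's state, so for II, V the derived state is 'no', and for the remaining characters it is 'yes'.
I (derived state 'yes') is shared by Bryooma, Cyanellus, Meroellus, Ornithina, and Xiphion — a synapomorphy uniting that clade.
II: derived state 'no' in Ornithina only — an autapomorphy, so it tells us nothing about relationships among taxa.
III (derived state 'yes') is shared by Bryooma, Cyanellus, Ornithina, and Xiphion — a synapomorphy uniting that clade.
IV: derived state 'yes' in Bryooma and Cyanellus only — synapomorphy for {Bryooma, Cyanellus}.
V: derived state 'no' in Bryooma, Cyanellus, and Ornithina only — synapomorphy for {Bryooma, Cyanellus, Ornithina}.
VI (derived state 'yes') is shared by all ingroup taxa — unites the whole ingroup.
Most parsimonious ingroup topology: (Glyptoma,(((Ornithina,(Cyanellus,Bryooma)),Xiphion),Meroellus)).
The clade {Bryooma, Cyanellus, Ornithina, Xiphion} is supported by III: its derived state 'yes' occurs in exactly those taxa and in no other taxon (including the outgroup).

III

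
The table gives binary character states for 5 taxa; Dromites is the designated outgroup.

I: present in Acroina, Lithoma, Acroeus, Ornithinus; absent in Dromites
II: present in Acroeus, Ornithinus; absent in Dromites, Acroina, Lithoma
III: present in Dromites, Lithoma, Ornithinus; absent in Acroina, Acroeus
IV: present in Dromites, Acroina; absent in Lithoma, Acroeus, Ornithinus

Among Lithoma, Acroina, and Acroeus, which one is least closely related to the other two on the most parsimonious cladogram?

Acroina

Character polarity is set by the outgroup: the derived state is whichever differs from the outgroup's state, so for III, IV the derived state is 'absent', and for the remaining characters it is 'present'.
I (derived state 'present') is shared by all ingroup taxa — unites the whole ingroup.
II: derived state 'present' in Acroeus and Ornithinus only — synapomorphy for {Acroeus, Ornithinus}.
III groups Acroeus and Acroina, which is incompatible with the clades supported by the remaining characters; treating it as convergent (homoplasy) costs fewer steps than any alternative tree.
IV: derived state 'absent' in Acroeus, Lithoma, and Ornithinus only — synapomorphy for {Acroeus, Lithoma, Ornithinus}.
Most parsimonious ingroup topology: (Acroina,(Lithoma,(Acroeus,Ornithinus))).
Lithoma and Acroeus share a more recent common ancestor with each other than either does with Acroina, so Acroina is the least closely related of the three.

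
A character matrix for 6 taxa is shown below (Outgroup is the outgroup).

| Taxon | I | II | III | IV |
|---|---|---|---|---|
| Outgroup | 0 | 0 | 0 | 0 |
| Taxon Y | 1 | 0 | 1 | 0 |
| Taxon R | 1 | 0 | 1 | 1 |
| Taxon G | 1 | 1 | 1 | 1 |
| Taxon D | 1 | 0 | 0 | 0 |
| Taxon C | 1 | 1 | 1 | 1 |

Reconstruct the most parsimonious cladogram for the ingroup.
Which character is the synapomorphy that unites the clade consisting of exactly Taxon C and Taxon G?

The outgroup has state '0' for every character, so '1' is the derived state throughout.
All ingroup taxa share the derived state '1' for I; it defines the ingroup but does not resolve relationships within it.
Only Taxon C and Taxon G show the derived state '1' for II, supporting them as a clade.
III (derived state '1') is shared by Taxon C, Taxon G, Taxon R, and Taxon Y — a synapomorphy uniting that clade.
Only Taxon C, Taxon G, and Taxon R show the derived state '1' for IV, supporting them as a clade.
Most parsimonious ingroup topology: ((Taxon Y,(Taxon R,(Taxon G,Taxon C))),Taxon D).
The clade {Taxon C, Taxon G} is supported by II: its derived state '1' occurs in exactly those taxa and in no other taxon (including the outgroup).

II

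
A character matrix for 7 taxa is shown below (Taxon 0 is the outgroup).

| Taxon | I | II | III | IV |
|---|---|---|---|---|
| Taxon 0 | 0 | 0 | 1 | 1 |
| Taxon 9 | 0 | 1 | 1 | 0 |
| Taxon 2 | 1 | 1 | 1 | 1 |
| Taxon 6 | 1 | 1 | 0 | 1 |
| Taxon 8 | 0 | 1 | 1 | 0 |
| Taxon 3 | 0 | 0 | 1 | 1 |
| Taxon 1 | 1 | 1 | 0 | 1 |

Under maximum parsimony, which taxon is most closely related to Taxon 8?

Taxon 9

Character polarity is set by the outgroup: the derived state is whichever differs from the outgroup's state, so for III, IV the derived state is '0', and for the remaining characters it is '1'.
I (derived state '1') is shared by Taxon 1, Taxon 2, and Taxon 6 — a synapomorphy uniting that clade.
II: derived state '1' in Taxon 1, Taxon 2, Taxon 6, Taxon 8, and Taxon 9 only — synapomorphy for {Taxon 1, Taxon 2, Taxon 6, Taxon 8, Taxon 9}.
Only Taxon 1 and Taxon 6 show the derived state '0' for III, supporting them as a clade.
IV (derived state '0') is shared by Taxon 8 and Taxon 9 — a synapomorphy uniting that clade.
Most parsimonious ingroup topology: ((((Taxon 6,Taxon 1),Taxon 2),(Taxon 8,Taxon 9)),Taxon 3).
Taxon 8 and Taxon 9 form a cherry on this tree, so they are sister taxa.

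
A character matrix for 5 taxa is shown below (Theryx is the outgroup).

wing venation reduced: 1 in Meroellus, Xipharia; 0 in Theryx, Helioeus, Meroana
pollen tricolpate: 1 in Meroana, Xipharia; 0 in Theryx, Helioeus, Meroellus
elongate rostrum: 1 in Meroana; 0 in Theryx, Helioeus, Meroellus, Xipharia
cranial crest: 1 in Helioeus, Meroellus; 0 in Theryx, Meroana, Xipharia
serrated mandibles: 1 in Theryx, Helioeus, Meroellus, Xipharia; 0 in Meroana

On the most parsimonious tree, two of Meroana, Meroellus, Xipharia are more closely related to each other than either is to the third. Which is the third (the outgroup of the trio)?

Meroellus

Character polarity is set by the outgroup: the derived state is whichever differs from the outgroup's state, so for serrated mandibles the derived state is '0', and for the remaining characters it is '1'.
wing venation reduced groups Meroellus and Xipharia, which is incompatible with the clades supported by the remaining characters; treating it as convergent (homoplasy) costs fewer steps than any alternative tree.
pollen tricolpate (derived state '1') is shared by Meroana and Xipharia — a synapomorphy uniting that clade.
elongate rostrum: derived state '1' in Meroana only — an autapomorphy, so it tells us nothing about relationships among taxa.
Only Helioeus and Meroellus show the derived state '1' for cranial crest, supporting them as a clade.
serrated mandibles (derived state '0') is unique to Meroana (autapomorphy; uninformative for grouping).
Most parsimonious ingroup topology: ((Helioeus,Meroellus),(Meroana,Xipharia)).
Xipharia and Meroana share a more recent common ancestor with each other than either does with Meroellus, so Meroellus is the least closely related of the three.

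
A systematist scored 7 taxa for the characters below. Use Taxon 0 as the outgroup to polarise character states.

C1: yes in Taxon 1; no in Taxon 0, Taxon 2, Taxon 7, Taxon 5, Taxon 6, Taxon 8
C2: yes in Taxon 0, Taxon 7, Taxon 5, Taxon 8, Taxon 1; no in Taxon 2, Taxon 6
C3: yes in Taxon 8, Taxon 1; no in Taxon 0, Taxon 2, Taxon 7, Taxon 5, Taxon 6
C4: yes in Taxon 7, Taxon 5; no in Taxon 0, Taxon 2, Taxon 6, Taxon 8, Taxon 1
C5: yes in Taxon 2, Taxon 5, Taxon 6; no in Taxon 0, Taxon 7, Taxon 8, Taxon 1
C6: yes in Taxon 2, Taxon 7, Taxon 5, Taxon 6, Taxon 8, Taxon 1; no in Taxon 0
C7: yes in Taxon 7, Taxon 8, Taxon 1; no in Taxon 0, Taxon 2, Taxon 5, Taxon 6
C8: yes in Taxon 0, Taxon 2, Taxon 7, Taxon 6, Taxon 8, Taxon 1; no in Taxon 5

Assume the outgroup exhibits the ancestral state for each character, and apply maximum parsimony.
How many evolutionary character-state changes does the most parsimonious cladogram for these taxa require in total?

9

Character polarity is set by the outgroup: the derived state is whichever differs from the outgroup's state, so for C2, C8 the derived state is 'no', and for the remaining characters it is 'yes'.
C1: derived state 'yes' in Taxon 1 only — an autapomorphy, so it tells us nothing about relationships among taxa.
C2 (derived state 'no') is shared by Taxon 2 and Taxon 6 — a synapomorphy uniting that clade.
C3: derived state 'yes' in Taxon 1 and Taxon 8 only — synapomorphy for {Taxon 1, Taxon 8}.
C4 (state 'yes') occurs in Taxon 5 and Taxon 7 but conflicts with the nesting implied by the other characters — most parsimoniously interpreted as homoplasy.
Only Taxon 2, Taxon 5, and Taxon 6 show the derived state 'yes' for C5, supporting them as a clade.
C6 (derived state 'yes') is shared by all ingroup taxa — unites the whole ingroup.
Only Taxon 1, Taxon 7, and Taxon 8 show the derived state 'yes' for C7, supporting them as a clade.
C8 (derived state 'no') is unique to Taxon 5 (autapomorphy; uninformative for grouping).
Most parsimonious ingroup topology: (((Taxon 2,Taxon 6),Taxon 5),(Taxon 7,(Taxon 1,Taxon 8))).
Changes per character on this tree: C1: 1; C2: 1; C3: 1; C4: 2; C5: 1; C6: 1; C7: 1; C8: 1.
Total = 9.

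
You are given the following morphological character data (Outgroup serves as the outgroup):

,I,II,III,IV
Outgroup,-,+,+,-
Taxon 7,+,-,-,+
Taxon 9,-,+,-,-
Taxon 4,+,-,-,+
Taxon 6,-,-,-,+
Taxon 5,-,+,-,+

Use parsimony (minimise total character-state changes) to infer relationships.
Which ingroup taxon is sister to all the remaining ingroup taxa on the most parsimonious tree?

Character polarity is set by the outgroup: the derived state is whichever differs from the outgroup's state, so for II, III the derived state is '-', and for the remaining characters it is '+'.
Only Taxon 4 and Taxon 7 show the derived state '+' for I, supporting them as a clade.
II: derived state '-' in Taxon 4, Taxon 6, and Taxon 7 only — synapomorphy for {Taxon 4, Taxon 6, Taxon 7}.
III (derived state '-') is shared by all ingroup taxa — unites the whole ingroup.
Only Taxon 4, Taxon 5, Taxon 6, and Taxon 7 show the derived state '+' for IV, supporting them as a clade.
Most parsimonious ingroup topology: ((((Taxon 7,Taxon 4),Taxon 6),Taxon 5),Taxon 9).
Taxon 9 is sister to the clade containing all other ingroup taxa, so it is the earliest-diverging (most basal) ingroup lineage.

Taxon 9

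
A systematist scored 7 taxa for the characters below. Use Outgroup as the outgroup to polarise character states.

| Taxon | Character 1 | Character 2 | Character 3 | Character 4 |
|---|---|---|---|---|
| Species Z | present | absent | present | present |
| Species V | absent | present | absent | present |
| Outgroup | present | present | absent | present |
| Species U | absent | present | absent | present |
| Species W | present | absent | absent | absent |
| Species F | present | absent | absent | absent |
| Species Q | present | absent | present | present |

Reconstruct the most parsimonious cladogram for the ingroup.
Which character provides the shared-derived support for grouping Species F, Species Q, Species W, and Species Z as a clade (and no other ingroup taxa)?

Character polarity is set by the outgroup: the derived state is whichever differs from the outgroup's state, so for Character 1, Character 2, Character 4 the derived state is 'absent', and for the remaining characters it is 'present'.
Character 1: derived state 'absent' in Species U and Species V only — synapomorphy for {Species U, Species V}.
Character 2 (derived state 'absent') is shared by Species F, Species Q, Species W, and Species Z — a synapomorphy uniting that clade.
Character 3: derived state 'present' in Species Q and Species Z only — synapomorphy for {Species Q, Species Z}.
Only Species F and Species W show the derived state 'absent' for Character 4, supporting them as a clade.
Most parsimonious ingroup topology: (((Species Q,Species Z),(Species F,Species W)),(Species V,Species U)).
The clade {Species F, Species Q, Species W, Species Z} is supported by Character 2: its derived state 'absent' occurs in exactly those taxa and in no other taxon (including the outgroup).

Character 2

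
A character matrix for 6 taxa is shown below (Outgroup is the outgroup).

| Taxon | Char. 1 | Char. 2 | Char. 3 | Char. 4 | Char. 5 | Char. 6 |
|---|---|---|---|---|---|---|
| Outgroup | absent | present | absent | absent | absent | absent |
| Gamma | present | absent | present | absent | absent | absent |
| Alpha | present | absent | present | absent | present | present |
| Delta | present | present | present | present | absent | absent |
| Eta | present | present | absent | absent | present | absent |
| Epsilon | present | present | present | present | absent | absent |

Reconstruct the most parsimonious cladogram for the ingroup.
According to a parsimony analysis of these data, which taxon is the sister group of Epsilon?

Character polarity is set by the outgroup: the derived state is whichever differs from the outgroup's state, so for Char. 2 the derived state is 'absent', and for the remaining characters it is 'present'.
All ingroup taxa share the derived state 'present' for Char. 1; it defines the ingroup but does not resolve relationships within it.
Char. 2: derived state 'absent' in Alpha and Gamma only — synapomorphy for {Alpha, Gamma}.
Char. 3: derived state 'present' in Alpha, Delta, Epsilon, and Gamma only — synapomorphy for {Alpha, Delta, Epsilon, Gamma}.
Char. 4: derived state 'present' in Delta and Epsilon only — synapomorphy for {Delta, Epsilon}.
Char. 5 groups Alpha and Eta, which is incompatible with the clades supported by the remaining characters; treating it as convergent (homoplasy) costs fewer steps than any alternative tree.
Char. 6 (derived state 'present') is unique to Alpha (autapomorphy; uninformative for grouping).
Most parsimonious ingroup topology: (((Gamma,Alpha),(Delta,Epsilon)),Eta).
Epsilon and Delta form a cherry on this tree, so they are sister taxa.

Delta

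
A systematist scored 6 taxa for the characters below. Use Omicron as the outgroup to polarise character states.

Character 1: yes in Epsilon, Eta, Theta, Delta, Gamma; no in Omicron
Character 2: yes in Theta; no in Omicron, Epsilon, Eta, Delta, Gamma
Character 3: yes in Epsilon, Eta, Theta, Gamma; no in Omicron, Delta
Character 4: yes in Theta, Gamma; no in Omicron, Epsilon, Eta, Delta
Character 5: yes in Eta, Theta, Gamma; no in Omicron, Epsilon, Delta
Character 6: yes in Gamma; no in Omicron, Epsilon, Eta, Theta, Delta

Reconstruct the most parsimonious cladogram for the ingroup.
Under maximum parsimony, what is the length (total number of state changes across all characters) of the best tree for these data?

The outgroup has state 'no' for every character, so 'yes' is the derived state throughout.
Character 1 (derived state 'yes') is shared by all ingroup taxa — unites the whole ingroup.
Character 2 (derived state 'yes') is unique to Theta (autapomorphy; uninformative for grouping).
Character 3: derived state 'yes' in Epsilon, Eta, Gamma, and Theta only — synapomorphy for {Epsilon, Eta, Gamma, Theta}.
Character 4: derived state 'yes' in Gamma and Theta only — synapomorphy for {Gamma, Theta}.
Character 5: derived state 'yes' in Eta, Gamma, and Theta only — synapomorphy for {Eta, Gamma, Theta}.
Character 6: derived state 'yes' in Gamma only — an autapomorphy, so it tells us nothing about relationships among taxa.
Most parsimonious ingroup topology: ((Epsilon,(Eta,(Theta,Gamma))),Delta).
Changes per character on this tree: Character 1: 1; Character 2: 1; Character 3: 1; Character 4: 1; Character 5: 1; Character 6: 1.
Total = 6.

6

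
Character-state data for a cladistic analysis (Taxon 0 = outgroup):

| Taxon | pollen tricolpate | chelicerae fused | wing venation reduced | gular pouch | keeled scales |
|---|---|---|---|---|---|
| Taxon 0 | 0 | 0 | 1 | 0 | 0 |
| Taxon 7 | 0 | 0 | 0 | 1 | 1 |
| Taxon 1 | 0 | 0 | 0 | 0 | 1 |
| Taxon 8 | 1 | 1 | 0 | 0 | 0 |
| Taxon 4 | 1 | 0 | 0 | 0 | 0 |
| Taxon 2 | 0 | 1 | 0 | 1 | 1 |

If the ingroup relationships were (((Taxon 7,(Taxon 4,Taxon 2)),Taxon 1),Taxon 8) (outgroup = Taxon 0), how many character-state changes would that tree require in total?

9

Map each character onto (((Taxon 7,(Taxon 4,Taxon 2)),Taxon 1),Taxon 8) (rooted by Taxon 0) and count the minimum state changes it requires (Fitch parsimony):
pollen tricolpate: 2; chelicerae fused: 2; wing venation reduced: 1; gular pouch: 2; keeled scales: 2.
Total tree length = 9.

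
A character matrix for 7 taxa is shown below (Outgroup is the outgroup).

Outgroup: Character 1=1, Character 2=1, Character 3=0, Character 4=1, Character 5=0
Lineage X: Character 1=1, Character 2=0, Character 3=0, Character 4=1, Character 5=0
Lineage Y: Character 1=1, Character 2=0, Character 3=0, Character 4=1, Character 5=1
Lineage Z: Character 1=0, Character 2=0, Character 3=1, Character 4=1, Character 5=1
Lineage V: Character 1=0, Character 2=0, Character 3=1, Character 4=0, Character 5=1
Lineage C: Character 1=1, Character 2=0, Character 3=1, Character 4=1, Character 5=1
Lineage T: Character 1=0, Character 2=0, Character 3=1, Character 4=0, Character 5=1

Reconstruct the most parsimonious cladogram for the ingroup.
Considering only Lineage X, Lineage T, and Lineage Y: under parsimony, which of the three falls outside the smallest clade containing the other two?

Character polarity is set by the outgroup: the derived state is whichever differs from the outgroup's state, so for Character 1, Character 2, Character 4 the derived state is '0', and for the remaining characters it is '1'.
Character 1 (derived state '0') is shared by Lineage T, Lineage V, and Lineage Z — a synapomorphy uniting that clade.
Character 2 (derived state '0') is shared by all ingroup taxa — unites the whole ingroup.
Character 3: derived state '1' in Lineage C, Lineage T, Lineage V, and Lineage Z only — synapomorphy for {Lineage C, Lineage T, Lineage V, Lineage Z}.
Only Lineage T and Lineage V show the derived state '0' for Character 4, supporting them as a clade.
Character 5: derived state '1' in Lineage C, Lineage T, Lineage V, Lineage Y, and Lineage Z only — synapomorphy for {Lineage C, Lineage T, Lineage V, Lineage Y, Lineage Z}.
Most parsimonious ingroup topology: (Lineage X,(Lineage Y,((Lineage Z,(Lineage V,Lineage T)),Lineage C))).
Lineage Y and Lineage T share a more recent common ancestor with each other than either does with Lineage X, so Lineage X is the least closely related of the three.

Lineage X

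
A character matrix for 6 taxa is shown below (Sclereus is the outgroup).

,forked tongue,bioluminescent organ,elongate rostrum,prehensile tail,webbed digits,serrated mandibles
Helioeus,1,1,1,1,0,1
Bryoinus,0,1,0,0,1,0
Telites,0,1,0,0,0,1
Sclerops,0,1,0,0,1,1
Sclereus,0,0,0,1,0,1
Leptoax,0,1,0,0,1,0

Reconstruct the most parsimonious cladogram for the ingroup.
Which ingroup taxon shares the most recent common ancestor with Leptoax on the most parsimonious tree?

Bryoinus

Character polarity is set by the outgroup: the derived state is whichever differs from the outgroup's state, so for prehensile tail, serrated mandibles the derived state is '0', and for the remaining characters it is '1'.
forked tongue (derived state '1') is unique to Helioeus (autapomorphy; uninformative for grouping).
All ingroup taxa share the derived state '1' for bioluminescent organ; it defines the ingroup but does not resolve relationships within it.
elongate rostrum (derived state '1') is unique to Helioeus (autapomorphy; uninformative for grouping).
Only Bryoinus, Leptoax, Sclerops, and Telites show the derived state '0' for prehensile tail, supporting them as a clade.
webbed digits (derived state '1') is shared by Bryoinus, Leptoax, and Sclerops — a synapomorphy uniting that clade.
serrated mandibles: derived state '0' in Bryoinus and Leptoax only — synapomorphy for {Bryoinus, Leptoax}.
Most parsimonious ingroup topology: (Helioeus,(((Bryoinus,Leptoax),Sclerops),Telites)).
Leptoax and Bryoinus form a cherry on this tree, so they are sister taxa.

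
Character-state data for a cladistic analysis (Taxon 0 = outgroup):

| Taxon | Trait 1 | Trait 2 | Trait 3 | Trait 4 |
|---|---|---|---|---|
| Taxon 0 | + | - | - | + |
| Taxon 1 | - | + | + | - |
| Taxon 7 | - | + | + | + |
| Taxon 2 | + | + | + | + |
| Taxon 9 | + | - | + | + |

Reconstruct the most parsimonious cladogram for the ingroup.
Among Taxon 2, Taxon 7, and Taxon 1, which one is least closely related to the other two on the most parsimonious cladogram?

Character polarity is set by the outgroup: the derived state is whichever differs from the outgroup's state, so for Trait 1, Trait 4 the derived state is '-', and for the remaining characters it is '+'.
Trait 1: derived state '-' in Taxon 1 and Taxon 7 only — synapomorphy for {Taxon 1, Taxon 7}.
Trait 2 (derived state '+') is shared by Taxon 1, Taxon 2, and Taxon 7 — a synapomorphy uniting that clade.
Trait 3 (derived state '+') is shared by all ingroup taxa — unites the whole ingroup.
Trait 4: derived state '-' in Taxon 1 only — an autapomorphy, so it tells us nothing about relationships among taxa.
Most parsimonious ingroup topology: (((Taxon 1,Taxon 7),Taxon 2),Taxon 9).
Taxon 1 and Taxon 7 share a more recent common ancestor with each other than either does with Taxon 2, so Taxon 2 is the least closely related of the three.

Taxon 2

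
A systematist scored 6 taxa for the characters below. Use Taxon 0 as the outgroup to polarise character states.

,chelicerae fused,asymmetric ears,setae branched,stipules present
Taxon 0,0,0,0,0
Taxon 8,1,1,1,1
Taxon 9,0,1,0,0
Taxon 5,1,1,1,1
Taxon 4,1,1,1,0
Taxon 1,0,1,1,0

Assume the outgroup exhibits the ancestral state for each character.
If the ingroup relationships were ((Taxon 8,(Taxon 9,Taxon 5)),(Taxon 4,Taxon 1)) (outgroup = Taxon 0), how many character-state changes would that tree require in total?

Map each character onto ((Taxon 8,(Taxon 9,Taxon 5)),(Taxon 4,Taxon 1)) (rooted by Taxon 0) and count the minimum state changes it requires (Fitch parsimony):
chelicerae fused: 3; asymmetric ears: 1; setae branched: 2; stipules present: 2.
Total tree length = 8.

8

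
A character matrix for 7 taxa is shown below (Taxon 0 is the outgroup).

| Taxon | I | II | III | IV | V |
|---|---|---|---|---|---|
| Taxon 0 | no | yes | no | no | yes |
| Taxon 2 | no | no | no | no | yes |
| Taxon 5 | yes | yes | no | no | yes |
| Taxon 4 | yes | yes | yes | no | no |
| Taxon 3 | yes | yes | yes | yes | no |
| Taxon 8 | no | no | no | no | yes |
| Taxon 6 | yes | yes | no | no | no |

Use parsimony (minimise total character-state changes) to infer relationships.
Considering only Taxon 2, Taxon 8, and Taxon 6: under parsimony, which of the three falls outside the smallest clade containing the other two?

Character polarity is set by the outgroup: the derived state is whichever differs from the outgroup's state, so for II, V the derived state is 'no', and for the remaining characters it is 'yes'.
Only Taxon 3, Taxon 4, Taxon 5, and Taxon 6 show the derived state 'yes' for I, supporting them as a clade.
Only Taxon 2 and Taxon 8 show the derived state 'no' for II, supporting them as a clade.
III: derived state 'yes' in Taxon 3 and Taxon 4 only — synapomorphy for {Taxon 3, Taxon 4}.
IV: derived state 'yes' in Taxon 3 only — an autapomorphy, so it tells us nothing about relationships among taxa.
Only Taxon 3, Taxon 4, and Taxon 6 show the derived state 'no' for V, supporting them as a clade.
Most parsimonious ingroup topology: ((Taxon 2,Taxon 8),(Taxon 5,((Taxon 4,Taxon 3),Taxon 6))).
Taxon 2 and Taxon 8 share a more recent common ancestor with each other than either does with Taxon 6, so Taxon 6 is the least closely related of the three.

Taxon 6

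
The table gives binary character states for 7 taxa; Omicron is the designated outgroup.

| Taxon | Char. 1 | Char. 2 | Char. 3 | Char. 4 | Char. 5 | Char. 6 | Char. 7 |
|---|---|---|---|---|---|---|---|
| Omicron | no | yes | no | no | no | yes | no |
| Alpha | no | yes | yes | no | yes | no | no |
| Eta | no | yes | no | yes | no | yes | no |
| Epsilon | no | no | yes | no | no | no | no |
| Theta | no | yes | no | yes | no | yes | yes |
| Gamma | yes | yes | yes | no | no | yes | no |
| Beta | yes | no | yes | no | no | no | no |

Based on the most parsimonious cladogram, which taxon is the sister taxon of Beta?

Character polarity is set by the outgroup: the derived state is whichever differs from the outgroup's state, so for Char. 2, Char. 6 the derived state is 'no', and for the remaining characters it is 'yes'.
Char. 1 groups Beta and Gamma, which is incompatible with the clades supported by the remaining characters; treating it as convergent (homoplasy) costs fewer steps than any alternative tree.
Char. 2: derived state 'no' in Beta and Epsilon only — synapomorphy for {Beta, Epsilon}.
Char. 3 (derived state 'yes') is shared by Alpha, Beta, Epsilon, and Gamma — a synapomorphy uniting that clade.
Char. 4 (derived state 'yes') is shared by Eta and Theta — a synapomorphy uniting that clade.
Char. 5 (derived state 'yes') is unique to Alpha (autapomorphy; uninformative for grouping).
Only Alpha, Beta, and Epsilon show the derived state 'no' for Char. 6, supporting them as a clade.
Char. 7 (derived state 'yes') is unique to Theta (autapomorphy; uninformative for grouping).
Most parsimonious ingroup topology: (((Alpha,(Epsilon,Beta)),Gamma),(Eta,Theta)).
Beta and Epsilon form a cherry on this tree, so they are sister taxa.

Epsilon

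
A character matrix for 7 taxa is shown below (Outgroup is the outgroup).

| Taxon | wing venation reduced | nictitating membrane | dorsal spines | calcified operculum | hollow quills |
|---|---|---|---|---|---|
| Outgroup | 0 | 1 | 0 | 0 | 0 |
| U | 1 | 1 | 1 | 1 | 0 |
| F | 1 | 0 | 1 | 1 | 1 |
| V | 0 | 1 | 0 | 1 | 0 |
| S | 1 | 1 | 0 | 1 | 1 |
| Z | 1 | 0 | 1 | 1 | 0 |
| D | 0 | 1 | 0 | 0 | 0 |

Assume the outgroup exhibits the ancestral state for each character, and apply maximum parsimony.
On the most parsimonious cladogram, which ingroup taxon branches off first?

Character polarity is set by the outgroup: the derived state is whichever differs from the outgroup's state, so for nictitating membrane the derived state is '0', and for the remaining characters it is '1'.
wing venation reduced (derived state '1') is shared by F, S, U, and Z — a synapomorphy uniting that clade.
Only F and Z show the derived state '0' for nictitating membrane, supporting them as a clade.
Only F, U, and Z show the derived state '1' for dorsal spines, supporting them as a clade.
calcified operculum (derived state '1') is shared by F, S, U, V, and Z — a synapomorphy uniting that clade.
hollow quills groups F and S, which is incompatible with the clades supported by the remaining characters; treating it as convergent (homoplasy) costs fewer steps than any alternative tree.
Most parsimonious ingroup topology: ((((U,(F,Z)),S),V),D).
D is sister to the clade containing all other ingroup taxa, so it is the earliest-diverging (most basal) ingroup lineage.

D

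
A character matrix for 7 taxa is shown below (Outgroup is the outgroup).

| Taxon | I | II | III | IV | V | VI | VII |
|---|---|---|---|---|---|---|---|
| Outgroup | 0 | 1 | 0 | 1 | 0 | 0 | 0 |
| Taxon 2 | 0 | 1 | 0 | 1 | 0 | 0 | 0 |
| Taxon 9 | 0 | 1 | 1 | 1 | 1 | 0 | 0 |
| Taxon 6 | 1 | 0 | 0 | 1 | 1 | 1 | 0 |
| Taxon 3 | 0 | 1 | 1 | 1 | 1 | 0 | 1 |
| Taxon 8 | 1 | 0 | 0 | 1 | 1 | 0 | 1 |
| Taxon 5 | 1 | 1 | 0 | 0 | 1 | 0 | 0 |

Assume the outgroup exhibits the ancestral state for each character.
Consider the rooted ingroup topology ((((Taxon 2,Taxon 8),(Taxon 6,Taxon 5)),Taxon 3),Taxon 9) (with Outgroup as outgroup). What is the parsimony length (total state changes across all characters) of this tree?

12

Map each character onto ((((Taxon 2,Taxon 8),(Taxon 6,Taxon 5)),Taxon 3),Taxon 9) (rooted by Outgroup) and count the minimum state changes it requires (Fitch parsimony):
I: 2; II: 2; III: 2; IV: 1; V: 2; VI: 1; VII: 2.
Total tree length = 12.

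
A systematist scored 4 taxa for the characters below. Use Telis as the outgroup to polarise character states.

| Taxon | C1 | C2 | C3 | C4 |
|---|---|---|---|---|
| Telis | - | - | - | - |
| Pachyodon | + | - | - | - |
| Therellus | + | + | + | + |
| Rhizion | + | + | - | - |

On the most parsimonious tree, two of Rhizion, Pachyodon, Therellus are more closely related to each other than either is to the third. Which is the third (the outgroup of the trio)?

The outgroup has state '-' for every character, so '+' is the derived state throughout.
C1 (derived state '+') is shared by all ingroup taxa — unites the whole ingroup.
Only Rhizion and Therellus show the derived state '+' for C2, supporting them as a clade.
C3: derived state '+' in Therellus only — an autapomorphy, so it tells us nothing about relationships among taxa.
C4 (derived state '+') is unique to Therellus (autapomorphy; uninformative for grouping).
Most parsimonious ingroup topology: (Pachyodon,(Therellus,Rhizion)).
Rhizion and Therellus share a more recent common ancestor with each other than either does with Pachyodon, so Pachyodon is the least closely related of the three.

Pachyodon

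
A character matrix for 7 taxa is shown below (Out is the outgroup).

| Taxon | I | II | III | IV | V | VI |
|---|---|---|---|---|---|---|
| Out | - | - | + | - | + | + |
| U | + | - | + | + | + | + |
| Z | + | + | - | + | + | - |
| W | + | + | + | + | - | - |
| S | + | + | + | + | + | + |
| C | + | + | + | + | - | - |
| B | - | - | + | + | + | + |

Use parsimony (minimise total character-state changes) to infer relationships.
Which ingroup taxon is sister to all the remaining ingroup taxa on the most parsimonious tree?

Character polarity is set by the outgroup: the derived state is whichever differs from the outgroup's state, so for III, V, VI the derived state is '-', and for the remaining characters it is '+'.
I: derived state '+' in C, S, U, W, and Z only — synapomorphy for {C, S, U, W, Z}.
II (derived state '+') is shared by C, S, W, and Z — a synapomorphy uniting that clade.
III: derived state '-' in Z only — an autapomorphy, so it tells us nothing about relationships among taxa.
All ingroup taxa share the derived state '+' for IV; it defines the ingroup but does not resolve relationships within it.
Only C and W show the derived state '-' for V, supporting them as a clade.
VI (derived state '-') is shared by C, W, and Z — a synapomorphy uniting that clade.
Most parsimonious ingroup topology: ((U,((Z,(W,C)),S)),B).
B is sister to the clade containing all other ingroup taxa, so it is the earliest-diverging (most basal) ingroup lineage.

B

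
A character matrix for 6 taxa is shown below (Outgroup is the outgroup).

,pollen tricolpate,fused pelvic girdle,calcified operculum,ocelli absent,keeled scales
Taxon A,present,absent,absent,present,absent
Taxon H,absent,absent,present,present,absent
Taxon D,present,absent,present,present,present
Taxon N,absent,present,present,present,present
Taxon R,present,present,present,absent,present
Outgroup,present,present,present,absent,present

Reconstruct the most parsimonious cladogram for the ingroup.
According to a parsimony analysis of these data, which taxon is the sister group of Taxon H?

Taxon A

Character polarity is set by the outgroup: the derived state is whichever differs from the outgroup's state, so for pollen tricolpate, fused pelvic girdle, calcified operculum, keeled scales the derived state is 'absent', and for the remaining characters it is 'present'.
pollen tricolpate (state 'absent') occurs in Taxon H and Taxon N but conflicts with the nesting implied by the other characters — most parsimoniously interpreted as homoplasy.
fused pelvic girdle (derived state 'absent') is shared by Taxon A, Taxon D, and Taxon H — a synapomorphy uniting that clade.
calcified operculum: derived state 'absent' in Taxon A only — an autapomorphy, so it tells us nothing about relationships among taxa.
ocelli absent: derived state 'present' in Taxon A, Taxon D, Taxon H, and Taxon N only — synapomorphy for {Taxon A, Taxon D, Taxon H, Taxon N}.
Only Taxon A and Taxon H show the derived state 'absent' for keeled scales, supporting them as a clade.
Most parsimonious ingroup topology: ((((Taxon H,Taxon A),Taxon D),Taxon N),Taxon R).
Taxon H and Taxon A form a cherry on this tree, so they are sister taxa.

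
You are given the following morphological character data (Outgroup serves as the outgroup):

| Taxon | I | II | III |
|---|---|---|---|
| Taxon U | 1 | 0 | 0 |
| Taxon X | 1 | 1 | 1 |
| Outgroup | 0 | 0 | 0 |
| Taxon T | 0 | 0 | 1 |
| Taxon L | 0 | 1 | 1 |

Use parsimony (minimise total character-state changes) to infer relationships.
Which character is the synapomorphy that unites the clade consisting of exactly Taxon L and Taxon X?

II

The outgroup has state '0' for every character, so '1' is the derived state throughout.
I (state '1') occurs in Taxon U and Taxon X but conflicts with the nesting implied by the other characters — most parsimoniously interpreted as homoplasy.
II (derived state '1') is shared by Taxon L and Taxon X — a synapomorphy uniting that clade.
Only Taxon L, Taxon T, and Taxon X show the derived state '1' for III, supporting them as a clade.
Most parsimonious ingroup topology: (Taxon U,((Taxon X,Taxon L),Taxon T)).
The clade {Taxon L, Taxon X} is supported by II: its derived state '1' occurs in exactly those taxa and in no other taxon (including the outgroup).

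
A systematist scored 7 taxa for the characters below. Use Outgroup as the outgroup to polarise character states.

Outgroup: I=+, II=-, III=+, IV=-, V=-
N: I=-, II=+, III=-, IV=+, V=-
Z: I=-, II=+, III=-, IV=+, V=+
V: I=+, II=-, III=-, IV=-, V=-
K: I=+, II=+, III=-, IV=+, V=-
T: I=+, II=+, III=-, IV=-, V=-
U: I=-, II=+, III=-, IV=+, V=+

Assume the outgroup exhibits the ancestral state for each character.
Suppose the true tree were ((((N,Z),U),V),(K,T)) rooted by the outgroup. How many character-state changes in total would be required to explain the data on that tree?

8

Map each character onto ((((N,Z),U),V),(K,T)) (rooted by Outgroup) and count the minimum state changes it requires (Fitch parsimony):
I: 1; II: 2; III: 1; IV: 2; V: 2.
Total tree length = 8.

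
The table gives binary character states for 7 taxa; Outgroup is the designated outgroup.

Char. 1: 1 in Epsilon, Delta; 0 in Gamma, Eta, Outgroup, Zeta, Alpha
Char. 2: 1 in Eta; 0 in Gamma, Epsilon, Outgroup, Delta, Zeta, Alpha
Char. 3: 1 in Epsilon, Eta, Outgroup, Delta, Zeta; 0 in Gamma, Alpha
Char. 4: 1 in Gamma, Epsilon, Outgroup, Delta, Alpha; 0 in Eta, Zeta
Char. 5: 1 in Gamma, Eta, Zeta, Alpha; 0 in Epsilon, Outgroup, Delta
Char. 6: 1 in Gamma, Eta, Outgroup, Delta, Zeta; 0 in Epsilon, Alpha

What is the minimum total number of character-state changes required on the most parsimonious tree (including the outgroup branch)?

7

Character polarity is set by the outgroup: the derived state is whichever differs from the outgroup's state, so for Char. 3, Char. 4, Char. 6 the derived state is '0', and for the remaining characters it is '1'.
Only Delta and Epsilon show the derived state '1' for Char. 1, supporting them as a clade.
Char. 2 (derived state '1') is unique to Eta (autapomorphy; uninformative for grouping).
Char. 3 (derived state '0') is shared by Alpha and Gamma — a synapomorphy uniting that clade.
Char. 4 (derived state '0') is shared by Eta and Zeta — a synapomorphy uniting that clade.
Char. 5: derived state '1' in Alpha, Eta, Gamma, and Zeta only — synapomorphy for {Alpha, Eta, Gamma, Zeta}.
Char. 6 (state '0') occurs in Alpha and Epsilon but conflicts with the nesting implied by the other characters — most parsimoniously interpreted as homoplasy.
Most parsimonious ingroup topology: ((Delta,Epsilon),((Eta,Zeta),(Alpha,Gamma))).
Changes per character on this tree: Char. 1: 1; Char. 2: 1; Char. 3: 1; Char. 4: 1; Char. 5: 1; Char. 6: 2.
Total = 7.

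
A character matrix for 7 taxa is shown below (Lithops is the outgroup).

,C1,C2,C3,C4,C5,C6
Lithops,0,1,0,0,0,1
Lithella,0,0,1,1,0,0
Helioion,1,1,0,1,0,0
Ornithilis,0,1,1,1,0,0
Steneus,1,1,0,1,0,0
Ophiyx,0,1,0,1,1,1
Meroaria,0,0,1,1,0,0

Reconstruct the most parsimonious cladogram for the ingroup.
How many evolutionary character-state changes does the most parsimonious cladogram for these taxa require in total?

Character polarity is set by the outgroup: the derived state is whichever differs from the outgroup's state, so for C2, C6 the derived state is '0', and for the remaining characters it is '1'.
C1 (derived state '1') is shared by Helioion and Steneus — a synapomorphy uniting that clade.
Only Lithella and Meroaria show the derived state '0' for C2, supporting them as a clade.
C3: derived state '1' in Lithella, Meroaria, and Ornithilis only — synapomorphy for {Lithella, Meroaria, Ornithilis}.
C4 (derived state '1') is shared by all ingroup taxa — unites the whole ingroup.
C5 (derived state '1') is unique to Ophiyx (autapomorphy; uninformative for grouping).
Only Helioion, Lithella, Meroaria, Ornithilis, and Steneus show the derived state '0' for C6, supporting them as a clade.
Most parsimonious ingroup topology: (((Steneus,Helioion),(Ornithilis,(Lithella,Meroaria))),Ophiyx).
Changes per character on this tree: C1: 1; C2: 1; C3: 1; C4: 1; C5: 1; C6: 1.
Total = 6.

6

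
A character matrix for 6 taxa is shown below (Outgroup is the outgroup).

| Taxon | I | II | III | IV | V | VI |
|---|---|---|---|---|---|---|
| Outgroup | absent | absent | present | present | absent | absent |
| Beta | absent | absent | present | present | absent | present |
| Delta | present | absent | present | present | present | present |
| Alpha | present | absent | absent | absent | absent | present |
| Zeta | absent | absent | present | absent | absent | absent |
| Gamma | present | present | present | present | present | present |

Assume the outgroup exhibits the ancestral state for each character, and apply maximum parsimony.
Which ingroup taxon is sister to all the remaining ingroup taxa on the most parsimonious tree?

Zeta

Character polarity is set by the outgroup: the derived state is whichever differs from the outgroup's state, so for III, IV the derived state is 'absent', and for the remaining characters it is 'present'.
I: derived state 'present' in Alpha, Delta, and Gamma only — synapomorphy for {Alpha, Delta, Gamma}.
II (derived state 'present') is unique to Gamma (autapomorphy; uninformative for grouping).
III (derived state 'absent') is unique to Alpha (autapomorphy; uninformative for grouping).
IV groups Alpha and Zeta, which is incompatible with the clades supported by the remaining characters; treating it as convergent (homoplasy) costs fewer steps than any alternative tree.
V: derived state 'present' in Delta and Gamma only — synapomorphy for {Delta, Gamma}.
VI: derived state 'present' in Alpha, Beta, Delta, and Gamma only — synapomorphy for {Alpha, Beta, Delta, Gamma}.
Most parsimonious ingroup topology: ((Beta,((Delta,Gamma),Alpha)),Zeta).
Zeta is sister to the clade containing all other ingroup taxa, so it is the earliest-diverging (most basal) ingroup lineage.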